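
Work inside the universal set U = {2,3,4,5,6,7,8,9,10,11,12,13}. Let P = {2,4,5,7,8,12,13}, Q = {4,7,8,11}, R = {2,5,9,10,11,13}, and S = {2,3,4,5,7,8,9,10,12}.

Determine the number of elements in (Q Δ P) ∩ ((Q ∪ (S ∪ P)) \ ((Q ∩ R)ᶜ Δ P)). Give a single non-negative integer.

5

Q Δ P = {2,5,11,12,13}
S ∪ P = {2,3,4,5,7,8,9,10,12,13}
Q ∪ (S ∪ P) = {2,3,4,5,7,8,9,10,11,12,13}
Q ∩ R = {11}
(Q ∩ R)ᶜ = {2,3,4,5,6,7,8,9,10,12,13}
(Q ∩ R)ᶜ Δ P = {3,6,9,10}
(Q ∪ (S ∪ P)) \ ((Q ∩ R)ᶜ Δ P) = {2,4,5,7,8,11,12,13}
(Q Δ P) ∩ ((Q ∪ (S ∪ P)) \ ((Q ∩ R)ᶜ Δ P)) = {2,5,11,12,13}
|(Q Δ P) ∩ ((Q ∪ (S ∪ P)) \ ((Q ∩ R)ᶜ Δ P))| = 5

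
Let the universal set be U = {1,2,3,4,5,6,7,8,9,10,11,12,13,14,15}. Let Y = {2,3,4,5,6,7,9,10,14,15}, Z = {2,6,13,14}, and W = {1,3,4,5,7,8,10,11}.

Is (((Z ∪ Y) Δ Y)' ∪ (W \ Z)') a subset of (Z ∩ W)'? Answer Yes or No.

Yes

Z ∪ Y = {2,3,4,5,6,7,9,10,13,14,15}
(Z ∪ Y) Δ Y = {13}
((Z ∪ Y) Δ Y)' = {1,2,3,4,5,6,7,8,9,10,11,12,14,15}
W \ Z = {1,3,4,5,7,8,10,11}
(W \ Z)' = {2,6,9,12,13,14,15}
((Z ∪ Y) Δ Y)' ∪ (W \ Z)' = {1,2,3,4,5,6,7,8,9,10,11,12,13,14,15}
Z ∩ W = {}
(Z ∩ W)' = {1,2,3,4,5,6,7,8,9,10,11,12,13,14,15}
Every element of {1,2,3,4,5,6,7,8,9,10,11,12,13,14,15} is in {1,2,3,4,5,6,7,8,9,10,11,12,13,14,15}, so ((Z ∪ Y) Δ Y)' ∪ (W \ Z)' ⊆ (Z ∩ W)'.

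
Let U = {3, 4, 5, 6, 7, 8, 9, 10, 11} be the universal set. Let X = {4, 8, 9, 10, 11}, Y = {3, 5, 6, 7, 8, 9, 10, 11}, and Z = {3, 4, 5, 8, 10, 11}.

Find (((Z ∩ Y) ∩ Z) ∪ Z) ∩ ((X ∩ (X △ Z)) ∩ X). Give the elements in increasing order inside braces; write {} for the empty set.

{}

Z ∩ Y = {3, 5, 8, 10, 11}
(Z ∩ Y) ∩ Z = {3, 5, 8, 10, 11}
((Z ∩ Y) ∩ Z) ∪ Z = {3, 4, 5, 8, 10, 11}
X △ Z = {3, 5, 9}
X ∩ (X △ Z) = {9}
(X ∩ (X △ Z)) ∩ X = {9}
(((Z ∩ Y) ∩ Z) ∪ Z) ∩ ((X ∩ (X △ Z)) ∩ X) = {}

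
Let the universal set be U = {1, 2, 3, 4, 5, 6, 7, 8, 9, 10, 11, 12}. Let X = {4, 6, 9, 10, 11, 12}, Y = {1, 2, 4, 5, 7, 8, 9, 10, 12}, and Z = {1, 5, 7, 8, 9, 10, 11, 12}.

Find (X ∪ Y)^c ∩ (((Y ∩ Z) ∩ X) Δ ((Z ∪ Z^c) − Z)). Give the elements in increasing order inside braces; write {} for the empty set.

{3}

X ∪ Y = {1, 2, 4, 5, 6, 7, 8, 9, 10, 11, 12}
(X ∪ Y)^c = {3}
Y ∩ Z = {1, 5, 7, 8, 9, 10, 12}
(Y ∩ Z) ∩ X = {9, 10, 12}
Z^c = {2, 3, 4, 6}
Z ∪ Z^c = {1, 2, 3, 4, 5, 6, 7, 8, 9, 10, 11, 12}
(Z ∪ Z^c) − Z = {2, 3, 4, 6}
((Y ∩ Z) ∩ X) Δ ((Z ∪ Z^c) − Z) = {2, 3, 4, 6, 9, 10, 12}
(X ∪ Y)^c ∩ (((Y ∩ Z) ∩ X) Δ ((Z ∪ Z^c) − Z)) = {3}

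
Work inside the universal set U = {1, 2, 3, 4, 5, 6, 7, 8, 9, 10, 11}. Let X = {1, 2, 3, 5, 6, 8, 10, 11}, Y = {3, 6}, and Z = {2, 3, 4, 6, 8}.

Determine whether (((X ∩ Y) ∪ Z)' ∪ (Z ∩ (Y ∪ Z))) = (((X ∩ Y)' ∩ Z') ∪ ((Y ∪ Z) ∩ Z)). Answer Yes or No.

Yes

X ∩ Y = {3, 6}
(X ∩ Y) ∪ Z = {2, 3, 4, 6, 8}
((X ∩ Y) ∪ Z)' = {1, 5, 7, 9, 10, 11}
Y ∪ Z = {2, 3, 4, 6, 8}
Z ∩ (Y ∪ Z) = {2, 3, 4, 6, 8}
((X ∩ Y) ∪ Z)' ∪ (Z ∩ (Y ∪ Z)) = {1, 2, 3, 4, 5, 6, 7, 8, 9, 10, 11}
(X ∩ Y)' = {1, 2, 4, 5, 7, 8, 9, 10, 11}
Z' = {1, 5, 7, 9, 10, 11}
(X ∩ Y)' ∩ Z' = {1, 5, 7, 9, 10, 11}
(Y ∪ Z) ∩ Z = {2, 3, 4, 6, 8}
((X ∩ Y)' ∩ Z') ∪ ((Y ∪ Z) ∩ Z) = {1, 2, 3, 4, 5, 6, 7, 8, 9, 10, 11}
Both equal {1, 2, 3, 4, 5, 6, 7, 8, 9, 10, 11}, so ((X ∩ Y) ∪ Z)' ∪ (Z ∩ (Y ∪ Z)) = ((X ∩ Y)' ∩ Z') ∪ ((Y ∪ Z) ∩ Z).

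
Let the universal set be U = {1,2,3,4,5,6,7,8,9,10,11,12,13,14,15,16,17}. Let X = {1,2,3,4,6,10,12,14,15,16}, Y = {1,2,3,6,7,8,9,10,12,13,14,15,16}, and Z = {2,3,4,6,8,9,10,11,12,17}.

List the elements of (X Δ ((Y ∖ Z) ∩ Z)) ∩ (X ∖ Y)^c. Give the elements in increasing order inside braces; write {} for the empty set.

Y ∖ Z = {1,7,13,14,15,16}
(Y ∖ Z) ∩ Z = {}
X Δ ((Y ∖ Z) ∩ Z) = {1,2,3,4,6,10,12,14,15,16}
X ∖ Y = {4}
(X ∖ Y)^c = {1,2,3,5,6,7,8,9,10,11,12,13,14,15,16,17}
(X Δ ((Y ∖ Z) ∩ Z)) ∩ (X ∖ Y)^c = {1,2,3,6,10,12,14,15,16}

{1,2,3,6,10,12,14,15,16}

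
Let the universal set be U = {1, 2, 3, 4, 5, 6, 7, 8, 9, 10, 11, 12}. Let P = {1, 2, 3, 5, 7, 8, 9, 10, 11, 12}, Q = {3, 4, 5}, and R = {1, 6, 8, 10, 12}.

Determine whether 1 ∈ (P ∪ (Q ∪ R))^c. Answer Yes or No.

1 ∉ Q and 1 ∈ R, so 1 ∈ Q ∪ R
1 ∈ P and 1 ∈ (Q ∪ R), so 1 ∈ P ∪ (Q ∪ R)
1 ∉ (P ∪ (Q ∪ R))^c since 1 ∈ (P ∪ (Q ∪ R))

No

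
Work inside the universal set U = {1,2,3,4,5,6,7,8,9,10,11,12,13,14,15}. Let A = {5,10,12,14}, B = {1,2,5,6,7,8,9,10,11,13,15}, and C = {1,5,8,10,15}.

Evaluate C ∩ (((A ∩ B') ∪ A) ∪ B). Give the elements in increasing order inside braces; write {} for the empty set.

B' = {3,4,12,14}
A ∩ B' = {12,14}
(A ∩ B') ∪ A = {5,10,12,14}
((A ∩ B') ∪ A) ∪ B = {1,2,5,6,7,8,9,10,11,12,13,14,15}
C ∩ (((A ∩ B') ∪ A) ∪ B) = {1,5,8,10,15}

{1,5,8,10,15}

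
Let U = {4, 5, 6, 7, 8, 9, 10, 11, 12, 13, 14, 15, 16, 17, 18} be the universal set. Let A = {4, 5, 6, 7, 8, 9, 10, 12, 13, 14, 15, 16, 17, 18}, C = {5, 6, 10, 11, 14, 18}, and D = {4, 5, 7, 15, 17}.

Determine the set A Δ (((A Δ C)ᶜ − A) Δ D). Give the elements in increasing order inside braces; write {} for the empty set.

{6, 8, 9, 10, 12, 13, 14, 16, 18}

A Δ C = {4, 7, 8, 9, 11, 12, 13, 15, 16, 17}
(A Δ C)ᶜ = {5, 6, 10, 14, 18}
(A Δ C)ᶜ − A = {}
((A Δ C)ᶜ − A) Δ D = {4, 5, 7, 15, 17}
A Δ (((A Δ C)ᶜ − A) Δ D) = {6, 8, 9, 10, 12, 13, 14, 16, 18}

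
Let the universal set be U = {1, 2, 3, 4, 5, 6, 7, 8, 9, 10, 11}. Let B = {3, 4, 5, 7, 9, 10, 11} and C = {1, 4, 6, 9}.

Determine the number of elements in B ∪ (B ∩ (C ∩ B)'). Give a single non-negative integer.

7

C ∩ B = {4, 9}
(C ∩ B)' = {1, 2, 3, 5, 6, 7, 8, 10, 11}
B ∩ (C ∩ B)' = {3, 5, 7, 10, 11}
B ∪ (B ∩ (C ∩ B)') = {3, 4, 5, 7, 9, 10, 11}
|B ∪ (B ∩ (C ∩ B)')| = 7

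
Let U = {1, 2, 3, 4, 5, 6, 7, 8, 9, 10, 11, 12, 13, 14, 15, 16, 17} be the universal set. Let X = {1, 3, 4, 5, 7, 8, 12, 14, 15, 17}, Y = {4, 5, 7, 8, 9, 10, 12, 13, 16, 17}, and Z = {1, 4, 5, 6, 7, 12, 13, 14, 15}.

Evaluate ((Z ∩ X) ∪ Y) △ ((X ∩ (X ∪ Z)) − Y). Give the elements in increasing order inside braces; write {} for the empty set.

{3, 4, 5, 7, 8, 9, 10, 12, 13, 16, 17}

Z ∩ X = {1, 4, 5, 7, 12, 14, 15}
(Z ∩ X) ∪ Y = {1, 4, 5, 7, 8, 9, 10, 12, 13, 14, 15, 16, 17}
X ∪ Z = {1, 3, 4, 5, 6, 7, 8, 12, 13, 14, 15, 17}
X ∩ (X ∪ Z) = {1, 3, 4, 5, 7, 8, 12, 14, 15, 17}
(X ∩ (X ∪ Z)) − Y = {1, 3, 14, 15}
((Z ∩ X) ∪ Y) △ ((X ∩ (X ∪ Z)) − Y) = {3, 4, 5, 7, 8, 9, 10, 12, 13, 16, 17}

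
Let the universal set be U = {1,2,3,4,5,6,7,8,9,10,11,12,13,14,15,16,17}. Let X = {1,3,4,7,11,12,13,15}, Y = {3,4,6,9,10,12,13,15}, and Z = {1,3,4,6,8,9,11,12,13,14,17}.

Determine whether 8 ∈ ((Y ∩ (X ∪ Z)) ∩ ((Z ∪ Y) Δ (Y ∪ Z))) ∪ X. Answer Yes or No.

8 ∉ X and 8 ∈ Z, so 8 ∈ X ∪ Z
8 ∉ Y and 8 ∈ (X ∪ Z), so 8 ∉ Y ∩ (X ∪ Z)
8 ∈ Z and 8 ∉ Y, so 8 ∈ Z ∪ Y
8 ∉ Y and 8 ∈ Z, so 8 ∈ Y ∪ Z
8 ∈ (Z ∪ Y) and 8 ∈ (Y ∪ Z), so 8 ∉ (Z ∪ Y) Δ (Y ∪ Z)
8 ∉ (Y ∩ (X ∪ Z)) and 8 ∉ ((Z ∪ Y) Δ (Y ∪ Z)), so 8 ∉ (Y ∩ (X ∪ Z)) ∩ ((Z ∪ Y) Δ (Y ∪ Z))
8 ∉ ((Y ∩ (X ∪ Z)) ∩ ((Z ∪ Y) Δ (Y ∪ Z))) and 8 ∉ X, so 8 ∉ ((Y ∩ (X ∪ Z)) ∩ ((Z ∪ Y) Δ (Y ∪ Z))) ∪ X

No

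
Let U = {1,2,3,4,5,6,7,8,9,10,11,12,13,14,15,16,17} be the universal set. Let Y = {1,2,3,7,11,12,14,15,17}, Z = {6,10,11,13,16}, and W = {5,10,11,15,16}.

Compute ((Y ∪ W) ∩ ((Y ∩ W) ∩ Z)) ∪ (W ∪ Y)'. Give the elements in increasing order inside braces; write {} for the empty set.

Y ∪ W = {1,2,3,5,7,10,11,12,14,15,16,17}
Y ∩ W = {11,15}
(Y ∩ W) ∩ Z = {11}
(Y ∪ W) ∩ ((Y ∩ W) ∩ Z) = {11}
W ∪ Y = {1,2,3,5,7,10,11,12,14,15,16,17}
(W ∪ Y)' = {4,6,8,9,13}
((Y ∪ W) ∩ ((Y ∩ W) ∩ Z)) ∪ (W ∪ Y)' = {4,6,8,9,11,13}

{4,6,8,9,11,13}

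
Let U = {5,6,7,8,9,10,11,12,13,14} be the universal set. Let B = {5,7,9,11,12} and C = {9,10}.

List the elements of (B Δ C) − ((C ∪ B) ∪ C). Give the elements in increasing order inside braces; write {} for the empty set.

{}

B Δ C = {5,7,10,11,12}
C ∪ B = {5,7,9,10,11,12}
(C ∪ B) ∪ C = {5,7,9,10,11,12}
(B Δ C) − ((C ∪ B) ∪ C) = {}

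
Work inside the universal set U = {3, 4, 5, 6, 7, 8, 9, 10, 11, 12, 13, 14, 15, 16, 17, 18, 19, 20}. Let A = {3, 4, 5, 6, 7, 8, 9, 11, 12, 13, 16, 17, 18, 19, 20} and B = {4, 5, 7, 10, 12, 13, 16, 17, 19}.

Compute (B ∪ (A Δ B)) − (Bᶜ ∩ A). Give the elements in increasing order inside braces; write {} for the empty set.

A Δ B = {3, 6, 8, 9, 10, 11, 18, 20}
B ∪ (A Δ B) = {3, 4, 5, 6, 7, 8, 9, 10, 11, 12, 13, 16, 17, 18, 19, 20}
Bᶜ = {3, 6, 8, 9, 11, 14, 15, 18, 20}
Bᶜ ∩ A = {3, 6, 8, 9, 11, 18, 20}
(B ∪ (A Δ B)) − (Bᶜ ∩ A) = {4, 5, 7, 10, 12, 13, 16, 17, 19}

{4, 5, 7, 10, 12, 13, 16, 17, 19}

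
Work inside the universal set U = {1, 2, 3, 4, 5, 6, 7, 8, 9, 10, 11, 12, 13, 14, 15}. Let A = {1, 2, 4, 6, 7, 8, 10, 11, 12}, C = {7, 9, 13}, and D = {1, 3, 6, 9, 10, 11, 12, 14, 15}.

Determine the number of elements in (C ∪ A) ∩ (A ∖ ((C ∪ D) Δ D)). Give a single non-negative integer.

8

C ∪ A = {1, 2, 4, 6, 7, 8, 9, 10, 11, 12, 13}
C ∪ D = {1, 3, 6, 7, 9, 10, 11, 12, 13, 14, 15}
(C ∪ D) Δ D = {7, 13}
A ∖ ((C ∪ D) Δ D) = {1, 2, 4, 6, 8, 10, 11, 12}
(C ∪ A) ∩ (A ∖ ((C ∪ D) Δ D)) = {1, 2, 4, 6, 8, 10, 11, 12}
|(C ∪ A) ∩ (A ∖ ((C ∪ D) Δ D))| = 8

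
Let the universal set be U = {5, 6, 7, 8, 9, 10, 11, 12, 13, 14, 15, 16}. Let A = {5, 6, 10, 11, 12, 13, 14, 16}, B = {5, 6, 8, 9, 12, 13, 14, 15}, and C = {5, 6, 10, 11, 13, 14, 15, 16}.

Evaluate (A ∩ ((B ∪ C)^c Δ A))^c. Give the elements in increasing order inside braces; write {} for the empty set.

{7, 8, 9, 15}

B ∪ C = {5, 6, 8, 9, 10, 11, 12, 13, 14, 15, 16}
(B ∪ C)^c = {7}
(B ∪ C)^c Δ A = {5, 6, 7, 10, 11, 12, 13, 14, 16}
A ∩ ((B ∪ C)^c Δ A) = {5, 6, 10, 11, 12, 13, 14, 16}
(A ∩ ((B ∪ C)^c Δ A))^c = {7, 8, 9, 15}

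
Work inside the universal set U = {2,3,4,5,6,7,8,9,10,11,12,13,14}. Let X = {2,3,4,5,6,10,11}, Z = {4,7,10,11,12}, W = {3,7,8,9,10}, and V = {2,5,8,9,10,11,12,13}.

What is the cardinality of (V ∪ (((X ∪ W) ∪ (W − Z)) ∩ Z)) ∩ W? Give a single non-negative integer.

4

X ∪ W = {2,3,4,5,6,7,8,9,10,11}
W − Z = {3,8,9}
(X ∪ W) ∪ (W − Z) = {2,3,4,5,6,7,8,9,10,11}
((X ∪ W) ∪ (W − Z)) ∩ Z = {4,7,10,11}
V ∪ (((X ∪ W) ∪ (W − Z)) ∩ Z) = {2,4,5,7,8,9,10,11,12,13}
(V ∪ (((X ∪ W) ∪ (W − Z)) ∩ Z)) ∩ W = {7,8,9,10}
|(V ∪ (((X ∪ W) ∪ (W − Z)) ∩ Z)) ∩ W| = 4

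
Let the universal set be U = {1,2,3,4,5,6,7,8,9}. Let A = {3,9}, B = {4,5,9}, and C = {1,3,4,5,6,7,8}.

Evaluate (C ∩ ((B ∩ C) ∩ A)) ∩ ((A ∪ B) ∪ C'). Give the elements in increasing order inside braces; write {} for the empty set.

{}

B ∩ C = {4,5}
(B ∩ C) ∩ A = {}
C ∩ ((B ∩ C) ∩ A) = {}
A ∪ B = {3,4,5,9}
C' = {2,9}
(A ∪ B) ∪ C' = {2,3,4,5,9}
(C ∩ ((B ∩ C) ∩ A)) ∩ ((A ∪ B) ∪ C') = {}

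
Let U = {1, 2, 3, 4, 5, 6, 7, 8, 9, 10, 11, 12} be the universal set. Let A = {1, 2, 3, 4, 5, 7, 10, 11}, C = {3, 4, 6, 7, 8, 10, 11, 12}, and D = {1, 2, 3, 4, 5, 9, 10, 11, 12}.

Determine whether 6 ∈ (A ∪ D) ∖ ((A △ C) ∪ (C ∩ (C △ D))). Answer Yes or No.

No

6 ∉ A and 6 ∉ D, so 6 ∉ A ∪ D
6 ∉ A and 6 ∈ C, so 6 ∈ A △ C
6 ∈ C and 6 ∉ D, so 6 ∈ C △ D
6 ∈ C and 6 ∈ (C △ D), so 6 ∈ C ∩ (C △ D)
6 ∈ (A △ C) and 6 ∈ (C ∩ (C △ D)), so 6 ∈ (A △ C) ∪ (C ∩ (C △ D))
6 ∉ (A ∪ D) and 6 ∈ ((A △ C) ∪ (C ∩ (C △ D))), so 6 ∉ (A ∪ D) ∖ ((A △ C) ∪ (C ∩ (C △ D)))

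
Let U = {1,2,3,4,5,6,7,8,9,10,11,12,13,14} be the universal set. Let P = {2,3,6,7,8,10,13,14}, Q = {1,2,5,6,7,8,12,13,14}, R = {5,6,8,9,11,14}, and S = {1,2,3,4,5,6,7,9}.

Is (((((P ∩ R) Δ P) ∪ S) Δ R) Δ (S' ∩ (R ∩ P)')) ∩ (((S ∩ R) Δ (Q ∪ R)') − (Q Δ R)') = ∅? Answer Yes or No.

P ∩ R = {6,8,14}
(P ∩ R) Δ P = {2,3,7,10,13}
((P ∩ R) Δ P) ∪ S = {1,2,3,4,5,6,7,9,10,13}
(((P ∩ R) Δ P) ∪ S) Δ R = {1,2,3,4,7,8,10,11,13,14}
S' = {8,10,11,12,13,14}
R ∩ P = {6,8,14}
(R ∩ P)' = {1,2,3,4,5,7,9,10,11,12,13}
S' ∩ (R ∩ P)' = {10,11,12,13}
((((P ∩ R) Δ P) ∪ S) Δ R) Δ (S' ∩ (R ∩ P)') = {1,2,3,4,7,8,12,14}
S ∩ R = {5,6,9}
Q ∪ R = {1,2,5,6,7,8,9,11,12,13,14}
(Q ∪ R)' = {3,4,10}
(S ∩ R) Δ (Q ∪ R)' = {3,4,5,6,9,10}
Q Δ R = {1,2,7,9,11,12,13}
(Q Δ R)' = {3,4,5,6,8,10,14}
((S ∩ R) Δ (Q ∪ R)') − (Q Δ R)' = {9}
{1,2,3,4,7,8,12,14} and {9} share no elements.

Yes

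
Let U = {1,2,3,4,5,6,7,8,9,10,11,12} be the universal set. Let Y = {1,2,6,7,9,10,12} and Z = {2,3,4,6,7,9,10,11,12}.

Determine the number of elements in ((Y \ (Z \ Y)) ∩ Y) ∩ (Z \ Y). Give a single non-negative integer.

0

Z \ Y = {3,4,11}
Y \ (Z \ Y) = {1,2,6,7,9,10,12}
(Y \ (Z \ Y)) ∩ Y = {1,2,6,7,9,10,12}
((Y \ (Z \ Y)) ∩ Y) ∩ (Z \ Y) = {}
|((Y \ (Z \ Y)) ∩ Y) ∩ (Z \ Y)| = 0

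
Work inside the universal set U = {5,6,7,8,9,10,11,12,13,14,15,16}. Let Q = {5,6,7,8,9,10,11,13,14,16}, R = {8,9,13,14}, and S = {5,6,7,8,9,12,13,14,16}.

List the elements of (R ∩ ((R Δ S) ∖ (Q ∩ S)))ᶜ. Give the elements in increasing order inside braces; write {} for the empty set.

{5,6,7,8,9,10,11,12,13,14,15,16}

R Δ S = {5,6,7,12,16}
Q ∩ S = {5,6,7,8,9,13,14,16}
(R Δ S) ∖ (Q ∩ S) = {12}
R ∩ ((R Δ S) ∖ (Q ∩ S)) = {}
(R ∩ ((R Δ S) ∖ (Q ∩ S)))ᶜ = {5,6,7,8,9,10,11,12,13,14,15,16}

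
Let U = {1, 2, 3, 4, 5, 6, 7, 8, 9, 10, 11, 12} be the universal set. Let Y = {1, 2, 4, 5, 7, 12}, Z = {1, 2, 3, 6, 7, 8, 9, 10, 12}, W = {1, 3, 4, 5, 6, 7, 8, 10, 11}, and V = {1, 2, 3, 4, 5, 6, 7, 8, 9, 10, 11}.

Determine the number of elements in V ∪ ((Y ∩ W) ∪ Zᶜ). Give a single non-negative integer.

Y ∩ W = {1, 4, 5, 7}
Zᶜ = {4, 5, 11}
(Y ∩ W) ∪ Zᶜ = {1, 4, 5, 7, 11}
V ∪ ((Y ∩ W) ∪ Zᶜ) = {1, 2, 3, 4, 5, 6, 7, 8, 9, 10, 11}
|V ∪ ((Y ∩ W) ∪ Zᶜ)| = 11

11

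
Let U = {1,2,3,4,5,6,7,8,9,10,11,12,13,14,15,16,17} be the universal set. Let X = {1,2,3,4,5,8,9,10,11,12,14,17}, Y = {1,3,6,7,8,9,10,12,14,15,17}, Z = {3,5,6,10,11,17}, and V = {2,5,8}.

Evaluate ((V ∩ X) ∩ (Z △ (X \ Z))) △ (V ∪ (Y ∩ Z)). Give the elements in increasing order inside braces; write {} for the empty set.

V ∩ X = {2,5,8}
X \ Z = {1,2,4,8,9,12,14}
Z △ (X \ Z) = {1,2,3,4,5,6,8,9,10,11,12,14,17}
(V ∩ X) ∩ (Z △ (X \ Z)) = {2,5,8}
Y ∩ Z = {3,6,10,17}
V ∪ (Y ∩ Z) = {2,3,5,6,8,10,17}
((V ∩ X) ∩ (Z △ (X \ Z))) △ (V ∪ (Y ∩ Z)) = {3,6,10,17}

{3,6,10,17}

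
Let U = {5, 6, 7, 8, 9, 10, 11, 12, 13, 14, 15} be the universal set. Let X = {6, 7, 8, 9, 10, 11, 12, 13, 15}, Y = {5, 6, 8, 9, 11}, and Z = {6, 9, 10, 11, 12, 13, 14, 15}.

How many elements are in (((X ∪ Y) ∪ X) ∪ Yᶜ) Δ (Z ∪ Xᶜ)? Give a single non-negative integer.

X ∪ Y = {5, 6, 7, 8, 9, 10, 11, 12, 13, 15}
(X ∪ Y) ∪ X = {5, 6, 7, 8, 9, 10, 11, 12, 13, 15}
Yᶜ = {7, 10, 12, 13, 14, 15}
((X ∪ Y) ∪ X) ∪ Yᶜ = {5, 6, 7, 8, 9, 10, 11, 12, 13, 14, 15}
Xᶜ = {5, 14}
Z ∪ Xᶜ = {5, 6, 9, 10, 11, 12, 13, 14, 15}
(((X ∪ Y) ∪ X) ∪ Yᶜ) Δ (Z ∪ Xᶜ) = {7, 8}
|(((X ∪ Y) ∪ X) ∪ Yᶜ) Δ (Z ∪ Xᶜ)| = 2

2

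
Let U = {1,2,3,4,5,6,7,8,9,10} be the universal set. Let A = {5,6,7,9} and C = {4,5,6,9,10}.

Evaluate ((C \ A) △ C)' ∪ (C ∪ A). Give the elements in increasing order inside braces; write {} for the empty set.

{1,2,3,4,5,6,7,8,9,10}

C \ A = {4,10}
(C \ A) △ C = {5,6,9}
((C \ A) △ C)' = {1,2,3,4,7,8,10}
C ∪ A = {4,5,6,7,9,10}
((C \ A) △ C)' ∪ (C ∪ A) = {1,2,3,4,5,6,7,8,9,10}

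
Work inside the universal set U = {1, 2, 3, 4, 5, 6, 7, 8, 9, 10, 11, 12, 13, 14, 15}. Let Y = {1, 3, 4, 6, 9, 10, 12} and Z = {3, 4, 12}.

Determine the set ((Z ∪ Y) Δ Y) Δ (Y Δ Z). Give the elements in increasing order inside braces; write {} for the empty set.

Z ∪ Y = {1, 3, 4, 6, 9, 10, 12}
(Z ∪ Y) Δ Y = {}
Y Δ Z = {1, 6, 9, 10}
((Z ∪ Y) Δ Y) Δ (Y Δ Z) = {1, 6, 9, 10}

{1, 6, 9, 10}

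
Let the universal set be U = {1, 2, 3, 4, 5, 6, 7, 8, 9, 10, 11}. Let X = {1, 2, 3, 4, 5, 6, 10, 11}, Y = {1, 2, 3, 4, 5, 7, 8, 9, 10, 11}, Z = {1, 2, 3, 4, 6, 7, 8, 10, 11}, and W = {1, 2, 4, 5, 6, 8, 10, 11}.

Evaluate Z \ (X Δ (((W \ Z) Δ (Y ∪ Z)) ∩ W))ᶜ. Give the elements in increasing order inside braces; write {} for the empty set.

W \ Z = {5}
Y ∪ Z = {1, 2, 3, 4, 5, 6, 7, 8, 9, 10, 11}
(W \ Z) Δ (Y ∪ Z) = {1, 2, 3, 4, 6, 7, 8, 9, 10, 11}
((W \ Z) Δ (Y ∪ Z)) ∩ W = {1, 2, 4, 6, 8, 10, 11}
X Δ (((W \ Z) Δ (Y ∪ Z)) ∩ W) = {3, 5, 8}
(X Δ (((W \ Z) Δ (Y ∪ Z)) ∩ W))ᶜ = {1, 2, 4, 6, 7, 9, 10, 11}
Z \ (X Δ (((W \ Z) Δ (Y ∪ Z)) ∩ W))ᶜ = {3, 8}

{3, 8}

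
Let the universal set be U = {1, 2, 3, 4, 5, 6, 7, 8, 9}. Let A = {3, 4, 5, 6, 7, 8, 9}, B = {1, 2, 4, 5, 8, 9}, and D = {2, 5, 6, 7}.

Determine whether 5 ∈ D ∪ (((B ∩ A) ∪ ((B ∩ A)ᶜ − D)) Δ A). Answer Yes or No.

5 ∈ B and 5 ∈ A, so 5 ∈ B ∩ A
5 ∈ B and 5 ∈ A, so 5 ∈ B ∩ A
5 ∉ (B ∩ A)ᶜ since 5 ∈ (B ∩ A)
5 ∉ (B ∩ A)ᶜ and 5 ∈ D, so 5 ∉ (B ∩ A)ᶜ − D
5 ∈ (B ∩ A) and 5 ∉ ((B ∩ A)ᶜ − D), so 5 ∈ (B ∩ A) ∪ ((B ∩ A)ᶜ − D)
5 ∈ ((B ∩ A) ∪ ((B ∩ A)ᶜ − D)) and 5 ∈ A, so 5 ∉ ((B ∩ A) ∪ ((B ∩ A)ᶜ − D)) Δ A
5 ∈ D and 5 ∉ (((B ∩ A) ∪ ((B ∩ A)ᶜ − D)) Δ A), so 5 ∈ D ∪ (((B ∩ A) ∪ ((B ∩ A)ᶜ − D)) Δ A)

Yes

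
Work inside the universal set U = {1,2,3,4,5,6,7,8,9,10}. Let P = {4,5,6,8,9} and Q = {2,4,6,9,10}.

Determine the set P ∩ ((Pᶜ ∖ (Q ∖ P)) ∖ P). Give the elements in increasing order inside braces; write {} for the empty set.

{}

Pᶜ = {1,2,3,7,10}
Q ∖ P = {2,10}
Pᶜ ∖ (Q ∖ P) = {1,3,7}
(Pᶜ ∖ (Q ∖ P)) ∖ P = {1,3,7}
P ∩ ((Pᶜ ∖ (Q ∖ P)) ∖ P) = {}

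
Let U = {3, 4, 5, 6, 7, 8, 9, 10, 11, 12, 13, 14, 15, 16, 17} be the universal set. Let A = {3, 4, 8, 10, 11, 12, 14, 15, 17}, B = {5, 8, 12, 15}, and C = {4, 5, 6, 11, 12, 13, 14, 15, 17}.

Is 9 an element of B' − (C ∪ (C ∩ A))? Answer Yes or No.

Yes

9 ∉ B, so 9 ∈ B'
9 ∉ C and 9 ∉ A, so 9 ∉ C ∩ A
9 ∉ C and 9 ∉ (C ∩ A), so 9 ∉ C ∪ (C ∩ A)
9 ∈ B' and 9 ∉ (C ∪ (C ∩ A)), so 9 ∈ B' − (C ∪ (C ∩ A))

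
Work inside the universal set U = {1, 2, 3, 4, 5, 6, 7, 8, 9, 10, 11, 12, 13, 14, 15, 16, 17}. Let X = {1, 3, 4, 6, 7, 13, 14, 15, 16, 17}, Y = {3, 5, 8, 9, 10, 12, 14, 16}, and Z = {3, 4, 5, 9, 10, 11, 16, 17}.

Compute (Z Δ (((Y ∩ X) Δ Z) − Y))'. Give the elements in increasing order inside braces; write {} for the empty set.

{1, 2, 4, 6, 7, 8, 11, 12, 13, 14, 15, 17}

Y ∩ X = {3, 14, 16}
(Y ∩ X) Δ Z = {4, 5, 9, 10, 11, 14, 17}
((Y ∩ X) Δ Z) − Y = {4, 11, 17}
Z Δ (((Y ∩ X) Δ Z) − Y) = {3, 5, 9, 10, 16}
(Z Δ (((Y ∩ X) Δ Z) − Y))' = {1, 2, 4, 6, 7, 8, 11, 12, 13, 14, 15, 17}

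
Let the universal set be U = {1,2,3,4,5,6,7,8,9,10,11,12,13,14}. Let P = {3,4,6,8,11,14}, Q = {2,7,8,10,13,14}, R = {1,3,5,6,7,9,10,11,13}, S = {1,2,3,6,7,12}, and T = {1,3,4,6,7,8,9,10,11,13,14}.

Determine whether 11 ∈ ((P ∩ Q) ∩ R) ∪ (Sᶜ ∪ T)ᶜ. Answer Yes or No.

No

11 ∈ P and 11 ∉ Q, so 11 ∉ P ∩ Q
11 ∉ (P ∩ Q) and 11 ∈ R, so 11 ∉ (P ∩ Q) ∩ R
11 ∉ S, so 11 ∈ Sᶜ
11 ∈ Sᶜ and 11 ∈ T, so 11 ∈ Sᶜ ∪ T
11 ∉ (Sᶜ ∪ T)ᶜ since 11 ∈ (Sᶜ ∪ T)
11 ∉ ((P ∩ Q) ∩ R) and 11 ∉ (Sᶜ ∪ T)ᶜ, so 11 ∉ ((P ∩ Q) ∩ R) ∪ (Sᶜ ∪ T)ᶜ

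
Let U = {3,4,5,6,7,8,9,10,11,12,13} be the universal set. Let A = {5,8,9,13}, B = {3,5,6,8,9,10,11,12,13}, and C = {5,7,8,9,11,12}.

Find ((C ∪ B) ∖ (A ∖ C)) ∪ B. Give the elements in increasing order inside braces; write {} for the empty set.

{3,5,6,7,8,9,10,11,12,13}

C ∪ B = {3,5,6,7,8,9,10,11,12,13}
A ∖ C = {13}
(C ∪ B) ∖ (A ∖ C) = {3,5,6,7,8,9,10,11,12}
((C ∪ B) ∖ (A ∖ C)) ∪ B = {3,5,6,7,8,9,10,11,12,13}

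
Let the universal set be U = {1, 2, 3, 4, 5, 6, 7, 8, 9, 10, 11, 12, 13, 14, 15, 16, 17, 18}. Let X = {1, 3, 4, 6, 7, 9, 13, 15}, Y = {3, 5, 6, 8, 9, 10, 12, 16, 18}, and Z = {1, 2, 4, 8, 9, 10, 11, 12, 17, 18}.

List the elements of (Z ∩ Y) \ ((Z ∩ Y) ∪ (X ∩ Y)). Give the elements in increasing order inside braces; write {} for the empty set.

Z ∩ Y = {8, 9, 10, 12, 18}
X ∩ Y = {3, 6, 9}
(Z ∩ Y) ∪ (X ∩ Y) = {3, 6, 8, 9, 10, 12, 18}
(Z ∩ Y) \ ((Z ∩ Y) ∪ (X ∩ Y)) = {}

{}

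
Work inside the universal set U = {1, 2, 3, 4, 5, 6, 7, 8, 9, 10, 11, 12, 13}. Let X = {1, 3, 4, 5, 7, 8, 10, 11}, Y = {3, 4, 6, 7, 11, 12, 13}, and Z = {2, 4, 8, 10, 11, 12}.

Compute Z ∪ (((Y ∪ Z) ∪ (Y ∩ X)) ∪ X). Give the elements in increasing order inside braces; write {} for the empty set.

Y ∪ Z = {2, 3, 4, 6, 7, 8, 10, 11, 12, 13}
Y ∩ X = {3, 4, 7, 11}
(Y ∪ Z) ∪ (Y ∩ X) = {2, 3, 4, 6, 7, 8, 10, 11, 12, 13}
((Y ∪ Z) ∪ (Y ∩ X)) ∪ X = {1, 2, 3, 4, 5, 6, 7, 8, 10, 11, 12, 13}
Z ∪ (((Y ∪ Z) ∪ (Y ∩ X)) ∪ X) = {1, 2, 3, 4, 5, 6, 7, 8, 10, 11, 12, 13}

{1, 2, 3, 4, 5, 6, 7, 8, 10, 11, 12, 13}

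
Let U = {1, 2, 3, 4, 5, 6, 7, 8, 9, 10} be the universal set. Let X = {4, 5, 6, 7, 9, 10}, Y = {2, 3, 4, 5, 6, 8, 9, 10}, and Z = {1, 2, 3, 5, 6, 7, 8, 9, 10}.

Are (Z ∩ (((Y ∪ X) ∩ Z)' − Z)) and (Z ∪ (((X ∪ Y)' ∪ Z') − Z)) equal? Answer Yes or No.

No

Y ∪ X = {2, 3, 4, 5, 6, 7, 8, 9, 10}
(Y ∪ X) ∩ Z = {2, 3, 5, 6, 7, 8, 9, 10}
((Y ∪ X) ∩ Z)' = {1, 4}
((Y ∪ X) ∩ Z)' − Z = {4}
Z ∩ (((Y ∪ X) ∩ Z)' − Z) = {}
X ∪ Y = {2, 3, 4, 5, 6, 7, 8, 9, 10}
(X ∪ Y)' = {1}
Z' = {4}
(X ∪ Y)' ∪ Z' = {1, 4}
((X ∪ Y)' ∪ Z') − Z = {4}
Z ∪ (((X ∪ Y)' ∪ Z') − Z) = {1, 2, 3, 4, 5, 6, 7, 8, 9, 10}
1 ∈ Z ∪ (((X ∪ Y)' ∪ Z') − Z) but 1 ∉ Z ∩ (((Y ∪ X) ∩ Z)' − Z), so they differ.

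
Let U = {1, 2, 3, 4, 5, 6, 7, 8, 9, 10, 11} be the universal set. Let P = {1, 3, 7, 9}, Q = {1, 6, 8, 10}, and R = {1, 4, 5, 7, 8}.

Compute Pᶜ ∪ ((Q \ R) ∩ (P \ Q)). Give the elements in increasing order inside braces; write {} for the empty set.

Pᶜ = {2, 4, 5, 6, 8, 10, 11}
Q \ R = {6, 10}
P \ Q = {3, 7, 9}
(Q \ R) ∩ (P \ Q) = {}
Pᶜ ∪ ((Q \ R) ∩ (P \ Q)) = {2, 4, 5, 6, 8, 10, 11}

{2, 4, 5, 6, 8, 10, 11}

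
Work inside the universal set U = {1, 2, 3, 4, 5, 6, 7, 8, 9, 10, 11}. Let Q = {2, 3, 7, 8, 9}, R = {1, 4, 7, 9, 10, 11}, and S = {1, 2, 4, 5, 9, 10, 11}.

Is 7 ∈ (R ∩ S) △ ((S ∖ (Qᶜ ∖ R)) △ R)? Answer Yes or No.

7 ∈ R and 7 ∉ S, so 7 ∉ R ∩ S
7 ∈ Q, so 7 ∉ Qᶜ
7 ∉ Qᶜ and 7 ∈ R, so 7 ∉ Qᶜ ∖ R
7 ∉ S and 7 ∉ (Qᶜ ∖ R), so 7 ∉ S ∖ (Qᶜ ∖ R)
7 ∉ (S ∖ (Qᶜ ∖ R)) and 7 ∈ R, so 7 ∈ (S ∖ (Qᶜ ∖ R)) △ R
7 ∉ (R ∩ S) and 7 ∈ ((S ∖ (Qᶜ ∖ R)) △ R), so 7 ∈ (R ∩ S) △ ((S ∖ (Qᶜ ∖ R)) △ R)

Yes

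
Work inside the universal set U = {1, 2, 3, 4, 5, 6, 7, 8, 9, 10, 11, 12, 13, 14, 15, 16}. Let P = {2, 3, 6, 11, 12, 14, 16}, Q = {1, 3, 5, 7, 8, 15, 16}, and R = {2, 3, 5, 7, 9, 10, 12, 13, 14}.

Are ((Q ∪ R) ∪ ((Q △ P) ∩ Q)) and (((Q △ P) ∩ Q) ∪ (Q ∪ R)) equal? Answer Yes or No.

Q ∪ R = {1, 2, 3, 5, 7, 8, 9, 10, 12, 13, 14, 15, 16}
Q △ P = {1, 2, 5, 6, 7, 8, 11, 12, 14, 15}
(Q △ P) ∩ Q = {1, 5, 7, 8, 15}
(Q ∪ R) ∪ ((Q △ P) ∩ Q) = {1, 2, 3, 5, 7, 8, 9, 10, 12, 13, 14, 15, 16}
((Q △ P) ∩ Q) ∪ (Q ∪ R) = {1, 2, 3, 5, 7, 8, 9, 10, 12, 13, 14, 15, 16}
Both equal {1, 2, 3, 5, 7, 8, 9, 10, 12, 13, 14, 15, 16}, so (Q ∪ R) ∪ ((Q △ P) ∩ Q) = ((Q △ P) ∩ Q) ∪ (Q ∪ R).

Yes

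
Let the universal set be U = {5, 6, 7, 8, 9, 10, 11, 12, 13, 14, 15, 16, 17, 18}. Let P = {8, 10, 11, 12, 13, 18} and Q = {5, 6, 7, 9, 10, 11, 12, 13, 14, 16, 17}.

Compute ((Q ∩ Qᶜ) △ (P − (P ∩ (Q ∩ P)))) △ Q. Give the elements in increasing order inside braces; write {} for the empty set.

{5, 6, 7, 8, 9, 10, 11, 12, 13, 14, 16, 17, 18}

Qᶜ = {8, 15, 18}
Q ∩ Qᶜ = {}
Q ∩ P = {10, 11, 12, 13}
P ∩ (Q ∩ P) = {10, 11, 12, 13}
P − (P ∩ (Q ∩ P)) = {8, 18}
(Q ∩ Qᶜ) △ (P − (P ∩ (Q ∩ P))) = {8, 18}
((Q ∩ Qᶜ) △ (P − (P ∩ (Q ∩ P)))) △ Q = {5, 6, 7, 8, 9, 10, 11, 12, 13, 14, 16, 17, 18}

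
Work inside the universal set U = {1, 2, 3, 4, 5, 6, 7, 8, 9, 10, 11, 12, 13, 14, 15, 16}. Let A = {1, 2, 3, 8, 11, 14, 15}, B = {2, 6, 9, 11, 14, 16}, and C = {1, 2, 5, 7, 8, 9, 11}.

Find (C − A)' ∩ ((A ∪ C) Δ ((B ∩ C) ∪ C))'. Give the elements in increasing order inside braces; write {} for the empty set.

{1, 2, 4, 6, 8, 10, 11, 12, 13, 16}

C − A = {5, 7, 9}
(C − A)' = {1, 2, 3, 4, 6, 8, 10, 11, 12, 13, 14, 15, 16}
A ∪ C = {1, 2, 3, 5, 7, 8, 9, 11, 14, 15}
B ∩ C = {2, 9, 11}
(B ∩ C) ∪ C = {1, 2, 5, 7, 8, 9, 11}
(A ∪ C) Δ ((B ∩ C) ∪ C) = {3, 14, 15}
((A ∪ C) Δ ((B ∩ C) ∪ C))' = {1, 2, 4, 5, 6, 7, 8, 9, 10, 11, 12, 13, 16}
(C − A)' ∩ ((A ∪ C) Δ ((B ∩ C) ∪ C))' = {1, 2, 4, 6, 8, 10, 11, 12, 13, 16}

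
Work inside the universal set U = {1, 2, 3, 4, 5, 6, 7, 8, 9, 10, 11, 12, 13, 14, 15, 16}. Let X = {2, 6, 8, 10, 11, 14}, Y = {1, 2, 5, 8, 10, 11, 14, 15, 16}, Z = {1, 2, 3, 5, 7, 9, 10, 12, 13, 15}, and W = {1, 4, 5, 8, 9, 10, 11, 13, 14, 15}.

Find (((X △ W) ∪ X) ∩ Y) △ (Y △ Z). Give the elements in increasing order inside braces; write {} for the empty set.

{1, 2, 3, 5, 7, 9, 10, 12, 13, 15, 16}

X △ W = {1, 2, 4, 5, 6, 9, 13, 15}
(X △ W) ∪ X = {1, 2, 4, 5, 6, 8, 9, 10, 11, 13, 14, 15}
((X △ W) ∪ X) ∩ Y = {1, 2, 5, 8, 10, 11, 14, 15}
Y △ Z = {3, 7, 8, 9, 11, 12, 13, 14, 16}
(((X △ W) ∪ X) ∩ Y) △ (Y △ Z) = {1, 2, 3, 5, 7, 9, 10, 12, 13, 15, 16}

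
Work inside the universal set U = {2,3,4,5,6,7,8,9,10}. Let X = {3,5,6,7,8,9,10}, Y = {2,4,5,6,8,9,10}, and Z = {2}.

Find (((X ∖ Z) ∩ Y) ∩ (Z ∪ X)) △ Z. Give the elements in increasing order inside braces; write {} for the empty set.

{2,5,6,8,9,10}

X ∖ Z = {3,5,6,7,8,9,10}
(X ∖ Z) ∩ Y = {5,6,8,9,10}
Z ∪ X = {2,3,5,6,7,8,9,10}
((X ∖ Z) ∩ Y) ∩ (Z ∪ X) = {5,6,8,9,10}
(((X ∖ Z) ∩ Y) ∩ (Z ∪ X)) △ Z = {2,5,6,8,9,10}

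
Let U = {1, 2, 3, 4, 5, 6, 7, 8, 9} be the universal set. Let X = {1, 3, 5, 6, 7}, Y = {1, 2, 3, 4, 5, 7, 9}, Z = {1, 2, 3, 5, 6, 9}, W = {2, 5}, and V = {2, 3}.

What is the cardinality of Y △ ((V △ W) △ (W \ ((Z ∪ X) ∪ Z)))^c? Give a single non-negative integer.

V △ W = {3, 5}
Z ∪ X = {1, 2, 3, 5, 6, 7, 9}
(Z ∪ X) ∪ Z = {1, 2, 3, 5, 6, 7, 9}
W \ ((Z ∪ X) ∪ Z) = {}
(V △ W) △ (W \ ((Z ∪ X) ∪ Z)) = {3, 5}
((V △ W) △ (W \ ((Z ∪ X) ∪ Z)))^c = {1, 2, 4, 6, 7, 8, 9}
Y △ ((V △ W) △ (W \ ((Z ∪ X) ∪ Z)))^c = {3, 5, 6, 8}
|Y △ ((V △ W) △ (W \ ((Z ∪ X) ∪ Z)))^c| = 4

4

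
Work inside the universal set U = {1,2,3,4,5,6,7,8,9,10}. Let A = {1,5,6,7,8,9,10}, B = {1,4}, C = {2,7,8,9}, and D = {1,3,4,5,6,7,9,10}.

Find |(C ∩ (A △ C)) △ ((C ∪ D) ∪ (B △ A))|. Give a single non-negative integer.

A △ C = {1,2,5,6,10}
C ∩ (A △ C) = {2}
C ∪ D = {1,2,3,4,5,6,7,8,9,10}
B △ A = {4,5,6,7,8,9,10}
(C ∪ D) ∪ (B △ A) = {1,2,3,4,5,6,7,8,9,10}
(C ∩ (A △ C)) △ ((C ∪ D) ∪ (B △ A)) = {1,3,4,5,6,7,8,9,10}
|(C ∩ (A △ C)) △ ((C ∪ D) ∪ (B △ A))| = 9

9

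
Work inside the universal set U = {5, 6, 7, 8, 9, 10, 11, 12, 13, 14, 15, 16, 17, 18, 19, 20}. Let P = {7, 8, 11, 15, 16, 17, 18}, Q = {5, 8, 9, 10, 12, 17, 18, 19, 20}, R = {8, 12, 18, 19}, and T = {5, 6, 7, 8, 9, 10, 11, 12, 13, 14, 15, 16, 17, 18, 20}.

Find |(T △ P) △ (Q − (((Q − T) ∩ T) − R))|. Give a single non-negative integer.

7

T △ P = {5, 6, 9, 10, 12, 13, 14, 20}
Q − T = {19}
(Q − T) ∩ T = {}
((Q − T) ∩ T) − R = {}
Q − (((Q − T) ∩ T) − R) = {5, 8, 9, 10, 12, 17, 18, 19, 20}
(T △ P) △ (Q − (((Q − T) ∩ T) − R)) = {6, 8, 13, 14, 17, 18, 19}
|(T △ P) △ (Q − (((Q − T) ∩ T) − R))| = 7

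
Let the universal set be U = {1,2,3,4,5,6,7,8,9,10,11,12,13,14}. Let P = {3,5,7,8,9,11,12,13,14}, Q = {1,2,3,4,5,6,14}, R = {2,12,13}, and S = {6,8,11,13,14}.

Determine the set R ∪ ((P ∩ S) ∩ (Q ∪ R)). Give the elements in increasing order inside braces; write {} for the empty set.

{2,12,13,14}

P ∩ S = {8,11,13,14}
Q ∪ R = {1,2,3,4,5,6,12,13,14}
(P ∩ S) ∩ (Q ∪ R) = {13,14}
R ∪ ((P ∩ S) ∩ (Q ∪ R)) = {2,12,13,14}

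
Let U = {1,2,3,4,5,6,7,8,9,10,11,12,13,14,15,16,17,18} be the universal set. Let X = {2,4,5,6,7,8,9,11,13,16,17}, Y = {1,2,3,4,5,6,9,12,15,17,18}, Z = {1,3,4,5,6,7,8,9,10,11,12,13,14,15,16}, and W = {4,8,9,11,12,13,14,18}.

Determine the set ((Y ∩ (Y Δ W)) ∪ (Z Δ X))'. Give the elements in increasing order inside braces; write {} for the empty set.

Y Δ W = {1,2,3,5,6,8,11,13,14,15,17}
Y ∩ (Y Δ W) = {1,2,3,5,6,15,17}
Z Δ X = {1,2,3,10,12,14,15,17}
(Y ∩ (Y Δ W)) ∪ (Z Δ X) = {1,2,3,5,6,10,12,14,15,17}
((Y ∩ (Y Δ W)) ∪ (Z Δ X))' = {4,7,8,9,11,13,16,18}

{4,7,8,9,11,13,16,18}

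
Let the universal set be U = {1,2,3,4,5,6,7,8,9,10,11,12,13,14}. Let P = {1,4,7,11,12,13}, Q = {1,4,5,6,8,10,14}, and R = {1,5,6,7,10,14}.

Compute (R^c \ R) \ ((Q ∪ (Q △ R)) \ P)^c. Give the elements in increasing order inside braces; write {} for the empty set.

{8}

R^c = {2,3,4,8,9,11,12,13}
R^c \ R = {2,3,4,8,9,11,12,13}
Q △ R = {4,7,8}
Q ∪ (Q △ R) = {1,4,5,6,7,8,10,14}
(Q ∪ (Q △ R)) \ P = {5,6,8,10,14}
((Q ∪ (Q △ R)) \ P)^c = {1,2,3,4,7,9,11,12,13}
(R^c \ R) \ ((Q ∪ (Q △ R)) \ P)^c = {8}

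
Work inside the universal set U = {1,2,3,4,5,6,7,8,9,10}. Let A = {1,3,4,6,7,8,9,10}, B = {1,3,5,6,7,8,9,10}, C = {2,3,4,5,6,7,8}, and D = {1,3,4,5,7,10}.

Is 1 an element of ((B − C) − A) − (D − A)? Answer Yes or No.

1 ∈ B and 1 ∉ C, so 1 ∈ B − C
1 ∈ (B − C) and 1 ∈ A, so 1 ∉ (B − C) − A
1 ∈ D and 1 ∈ A, so 1 ∉ D − A
1 ∉ ((B − C) − A) and 1 ∉ (D − A), so 1 ∉ ((B − C) − A) − (D − A)

No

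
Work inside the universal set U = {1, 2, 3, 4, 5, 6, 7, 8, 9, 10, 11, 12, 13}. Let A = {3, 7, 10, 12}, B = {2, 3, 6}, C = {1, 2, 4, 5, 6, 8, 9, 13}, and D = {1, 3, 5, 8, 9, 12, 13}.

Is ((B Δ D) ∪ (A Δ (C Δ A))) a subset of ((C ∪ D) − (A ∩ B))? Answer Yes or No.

Yes

B Δ D = {1, 2, 5, 6, 8, 9, 12, 13}
C Δ A = {1, 2, 3, 4, 5, 6, 7, 8, 9, 10, 12, 13}
A Δ (C Δ A) = {1, 2, 4, 5, 6, 8, 9, 13}
(B Δ D) ∪ (A Δ (C Δ A)) = {1, 2, 4, 5, 6, 8, 9, 12, 13}
C ∪ D = {1, 2, 3, 4, 5, 6, 8, 9, 12, 13}
A ∩ B = {3}
(C ∪ D) − (A ∩ B) = {1, 2, 4, 5, 6, 8, 9, 12, 13}
Every element of {1, 2, 4, 5, 6, 8, 9, 12, 13} is in {1, 2, 4, 5, 6, 8, 9, 12, 13}, so (B Δ D) ∪ (A Δ (C Δ A)) ⊆ (C ∪ D) − (A ∩ B).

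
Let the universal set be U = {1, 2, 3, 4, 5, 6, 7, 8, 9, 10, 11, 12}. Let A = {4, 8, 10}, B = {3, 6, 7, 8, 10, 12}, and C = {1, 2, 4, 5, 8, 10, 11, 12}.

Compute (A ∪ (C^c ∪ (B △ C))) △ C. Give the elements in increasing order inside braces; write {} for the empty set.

{3, 6, 7, 9, 12}

C^c = {3, 6, 7, 9}
B △ C = {1, 2, 3, 4, 5, 6, 7, 11}
C^c ∪ (B △ C) = {1, 2, 3, 4, 5, 6, 7, 9, 11}
A ∪ (C^c ∪ (B △ C)) = {1, 2, 3, 4, 5, 6, 7, 8, 9, 10, 11}
(A ∪ (C^c ∪ (B △ C))) △ C = {3, 6, 7, 9, 12}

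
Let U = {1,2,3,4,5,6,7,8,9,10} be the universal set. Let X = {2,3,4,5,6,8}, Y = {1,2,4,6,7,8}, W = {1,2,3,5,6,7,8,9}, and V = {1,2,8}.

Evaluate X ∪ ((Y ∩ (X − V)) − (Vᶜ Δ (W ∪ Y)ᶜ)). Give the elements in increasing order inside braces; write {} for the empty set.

X − V = {3,4,5,6}
Y ∩ (X − V) = {4,6}
Vᶜ = {3,4,5,6,7,9,10}
W ∪ Y = {1,2,3,4,5,6,7,8,9}
(W ∪ Y)ᶜ = {10}
Vᶜ Δ (W ∪ Y)ᶜ = {3,4,5,6,7,9}
(Y ∩ (X − V)) − (Vᶜ Δ (W ∪ Y)ᶜ) = {}
X ∪ ((Y ∩ (X − V)) − (Vᶜ Δ (W ∪ Y)ᶜ)) = {2,3,4,5,6,8}

{2,3,4,5,6,8}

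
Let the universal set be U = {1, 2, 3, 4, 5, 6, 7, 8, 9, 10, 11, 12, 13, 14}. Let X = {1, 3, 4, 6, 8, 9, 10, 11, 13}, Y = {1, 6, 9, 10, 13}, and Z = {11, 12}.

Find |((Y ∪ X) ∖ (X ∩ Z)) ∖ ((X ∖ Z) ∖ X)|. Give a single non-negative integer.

Y ∪ X = {1, 3, 4, 6, 8, 9, 10, 11, 13}
X ∩ Z = {11}
(Y ∪ X) ∖ (X ∩ Z) = {1, 3, 4, 6, 8, 9, 10, 13}
X ∖ Z = {1, 3, 4, 6, 8, 9, 10, 13}
(X ∖ Z) ∖ X = {}
((Y ∪ X) ∖ (X ∩ Z)) ∖ ((X ∖ Z) ∖ X) = {1, 3, 4, 6, 8, 9, 10, 13}
|((Y ∪ X) ∖ (X ∩ Z)) ∖ ((X ∖ Z) ∖ X)| = 8

8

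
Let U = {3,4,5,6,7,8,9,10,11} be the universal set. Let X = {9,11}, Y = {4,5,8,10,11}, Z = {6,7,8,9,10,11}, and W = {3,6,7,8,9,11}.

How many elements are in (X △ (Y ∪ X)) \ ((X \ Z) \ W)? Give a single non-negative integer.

Y ∪ X = {4,5,8,9,10,11}
X △ (Y ∪ X) = {4,5,8,10}
X \ Z = {}
(X \ Z) \ W = {}
(X △ (Y ∪ X)) \ ((X \ Z) \ W) = {4,5,8,10}
|(X △ (Y ∪ X)) \ ((X \ Z) \ W)| = 4

4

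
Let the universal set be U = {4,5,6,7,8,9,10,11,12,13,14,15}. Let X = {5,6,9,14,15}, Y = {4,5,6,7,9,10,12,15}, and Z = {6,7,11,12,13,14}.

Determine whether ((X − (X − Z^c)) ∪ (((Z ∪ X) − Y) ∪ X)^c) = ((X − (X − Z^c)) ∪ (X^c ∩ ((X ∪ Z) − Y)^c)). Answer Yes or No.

Yes

Z^c = {4,5,8,9,10,15}
X − Z^c = {6,14}
X − (X − Z^c) = {5,9,15}
Z ∪ X = {5,6,7,9,11,12,13,14,15}
(Z ∪ X) − Y = {11,13,14}
((Z ∪ X) − Y) ∪ X = {5,6,9,11,13,14,15}
(((Z ∪ X) − Y) ∪ X)^c = {4,7,8,10,12}
(X − (X − Z^c)) ∪ (((Z ∪ X) − Y) ∪ X)^c = {4,5,7,8,9,10,12,15}
X^c = {4,7,8,10,11,12,13}
X ∪ Z = {5,6,7,9,11,12,13,14,15}
(X ∪ Z) − Y = {11,13,14}
((X ∪ Z) − Y)^c = {4,5,6,7,8,9,10,12,15}
X^c ∩ ((X ∪ Z) − Y)^c = {4,7,8,10,12}
(X − (X − Z^c)) ∪ (X^c ∩ ((X ∪ Z) − Y)^c) = {4,5,7,8,9,10,12,15}
Both equal {4,5,7,8,9,10,12,15}, so (X − (X − Z^c)) ∪ (((Z ∪ X) − Y) ∪ X)^c = (X − (X − Z^c)) ∪ (X^c ∩ ((X ∪ Z) − Y)^c).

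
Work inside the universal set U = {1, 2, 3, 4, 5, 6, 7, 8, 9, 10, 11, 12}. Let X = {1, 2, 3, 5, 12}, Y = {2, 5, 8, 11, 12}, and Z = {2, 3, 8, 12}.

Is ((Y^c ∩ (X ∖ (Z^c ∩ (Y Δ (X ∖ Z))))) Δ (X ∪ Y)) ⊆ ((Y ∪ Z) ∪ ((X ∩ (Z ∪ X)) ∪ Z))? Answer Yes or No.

Yes

Y^c = {1, 3, 4, 6, 7, 9, 10}
Z^c = {1, 4, 5, 6, 7, 9, 10, 11}
X ∖ Z = {1, 5}
Y Δ (X ∖ Z) = {1, 2, 8, 11, 12}
Z^c ∩ (Y Δ (X ∖ Z)) = {1, 11}
X ∖ (Z^c ∩ (Y Δ (X ∖ Z))) = {2, 3, 5, 12}
Y^c ∩ (X ∖ (Z^c ∩ (Y Δ (X ∖ Z)))) = {3}
X ∪ Y = {1, 2, 3, 5, 8, 11, 12}
(Y^c ∩ (X ∖ (Z^c ∩ (Y Δ (X ∖ Z))))) Δ (X ∪ Y) = {1, 2, 5, 8, 11, 12}
Y ∪ Z = {2, 3, 5, 8, 11, 12}
Z ∪ X = {1, 2, 3, 5, 8, 12}
X ∩ (Z ∪ X) = {1, 2, 3, 5, 12}
(X ∩ (Z ∪ X)) ∪ Z = {1, 2, 3, 5, 8, 12}
(Y ∪ Z) ∪ ((X ∩ (Z ∪ X)) ∪ Z) = {1, 2, 3, 5, 8, 11, 12}
Every element of {1, 2, 5, 8, 11, 12} is in {1, 2, 3, 5, 8, 11, 12}, so (Y^c ∩ (X ∖ (Z^c ∩ (Y Δ (X ∖ Z))))) Δ (X ∪ Y) ⊆ (Y ∪ Z) ∪ ((X ∩ (Z ∪ X)) ∪ Z).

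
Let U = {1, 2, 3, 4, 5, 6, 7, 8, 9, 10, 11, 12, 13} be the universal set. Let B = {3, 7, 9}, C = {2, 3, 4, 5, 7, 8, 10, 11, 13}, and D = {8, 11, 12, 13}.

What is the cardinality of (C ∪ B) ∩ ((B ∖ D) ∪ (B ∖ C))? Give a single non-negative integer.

C ∪ B = {2, 3, 4, 5, 7, 8, 9, 10, 11, 13}
B ∖ D = {3, 7, 9}
B ∖ C = {9}
(B ∖ D) ∪ (B ∖ C) = {3, 7, 9}
(C ∪ B) ∩ ((B ∖ D) ∪ (B ∖ C)) = {3, 7, 9}
|(C ∪ B) ∩ ((B ∖ D) ∪ (B ∖ C))| = 3

3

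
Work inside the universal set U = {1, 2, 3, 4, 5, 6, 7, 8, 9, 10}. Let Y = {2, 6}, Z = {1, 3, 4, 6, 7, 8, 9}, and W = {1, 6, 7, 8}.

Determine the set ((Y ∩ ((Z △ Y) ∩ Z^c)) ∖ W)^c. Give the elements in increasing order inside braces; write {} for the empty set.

{1, 3, 4, 5, 6, 7, 8, 9, 10}

Z △ Y = {1, 2, 3, 4, 7, 8, 9}
Z^c = {2, 5, 10}
(Z △ Y) ∩ Z^c = {2}
Y ∩ ((Z △ Y) ∩ Z^c) = {2}
(Y ∩ ((Z △ Y) ∩ Z^c)) ∖ W = {2}
((Y ∩ ((Z △ Y) ∩ Z^c)) ∖ W)^c = {1, 3, 4, 5, 6, 7, 8, 9, 10}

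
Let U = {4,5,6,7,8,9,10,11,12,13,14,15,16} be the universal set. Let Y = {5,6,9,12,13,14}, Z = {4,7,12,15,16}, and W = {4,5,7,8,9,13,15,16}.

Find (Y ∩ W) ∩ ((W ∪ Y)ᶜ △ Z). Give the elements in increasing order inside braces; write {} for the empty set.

{}

Y ∩ W = {5,9,13}
W ∪ Y = {4,5,6,7,8,9,12,13,14,15,16}
(W ∪ Y)ᶜ = {10,11}
(W ∪ Y)ᶜ △ Z = {4,7,10,11,12,15,16}
(Y ∩ W) ∩ ((W ∪ Y)ᶜ △ Z) = {}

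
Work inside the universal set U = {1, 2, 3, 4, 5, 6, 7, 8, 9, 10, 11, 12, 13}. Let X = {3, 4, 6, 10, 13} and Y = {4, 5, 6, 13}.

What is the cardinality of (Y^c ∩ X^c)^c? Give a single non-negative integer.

Y^c = {1, 2, 3, 7, 8, 9, 10, 11, 12}
X^c = {1, 2, 5, 7, 8, 9, 11, 12}
Y^c ∩ X^c = {1, 2, 7, 8, 9, 11, 12}
(Y^c ∩ X^c)^c = {3, 4, 5, 6, 10, 13}
|(Y^c ∩ X^c)^c| = 6

6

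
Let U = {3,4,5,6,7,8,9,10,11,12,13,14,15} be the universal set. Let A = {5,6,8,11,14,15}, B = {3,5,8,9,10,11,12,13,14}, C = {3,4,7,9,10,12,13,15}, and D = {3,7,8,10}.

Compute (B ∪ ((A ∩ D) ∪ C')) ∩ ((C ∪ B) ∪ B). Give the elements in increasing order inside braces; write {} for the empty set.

{3,5,8,9,10,11,12,13,14}

A ∩ D = {8}
C' = {5,6,8,11,14}
(A ∩ D) ∪ C' = {5,6,8,11,14}
B ∪ ((A ∩ D) ∪ C') = {3,5,6,8,9,10,11,12,13,14}
C ∪ B = {3,4,5,7,8,9,10,11,12,13,14,15}
(C ∪ B) ∪ B = {3,4,5,7,8,9,10,11,12,13,14,15}
(B ∪ ((A ∩ D) ∪ C')) ∩ ((C ∪ B) ∪ B) = {3,5,8,9,10,11,12,13,14}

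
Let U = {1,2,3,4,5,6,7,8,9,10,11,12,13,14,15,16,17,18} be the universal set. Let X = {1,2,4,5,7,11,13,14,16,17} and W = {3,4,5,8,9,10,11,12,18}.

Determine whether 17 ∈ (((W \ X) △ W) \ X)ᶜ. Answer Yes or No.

Yes

17 ∉ W and 17 ∈ X, so 17 ∉ W \ X
17 ∉ (W \ X) and 17 ∉ W, so 17 ∉ (W \ X) △ W
17 ∉ ((W \ X) △ W) and 17 ∈ X, so 17 ∉ ((W \ X) △ W) \ X
17 ∈ (((W \ X) △ W) \ X)ᶜ since 17 ∉ (((W \ X) △ W) \ X)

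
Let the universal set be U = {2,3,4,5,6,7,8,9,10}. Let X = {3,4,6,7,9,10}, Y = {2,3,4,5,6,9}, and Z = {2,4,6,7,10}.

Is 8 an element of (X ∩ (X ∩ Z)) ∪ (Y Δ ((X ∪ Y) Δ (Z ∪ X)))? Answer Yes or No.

No

8 ∉ X and 8 ∉ Z, so 8 ∉ X ∩ Z
8 ∉ X and 8 ∉ (X ∩ Z), so 8 ∉ X ∩ (X ∩ Z)
8 ∉ X and 8 ∉ Y, so 8 ∉ X ∪ Y
8 ∉ Z and 8 ∉ X, so 8 ∉ Z ∪ X
8 ∉ (X ∪ Y) and 8 ∉ (Z ∪ X), so 8 ∉ (X ∪ Y) Δ (Z ∪ X)
8 ∉ Y and 8 ∉ ((X ∪ Y) Δ (Z ∪ X)), so 8 ∉ Y Δ ((X ∪ Y) Δ (Z ∪ X))
8 ∉ (X ∩ (X ∩ Z)) and 8 ∉ (Y Δ ((X ∪ Y) Δ (Z ∪ X))), so 8 ∉ (X ∩ (X ∩ Z)) ∪ (Y Δ ((X ∪ Y) Δ (Z ∪ X)))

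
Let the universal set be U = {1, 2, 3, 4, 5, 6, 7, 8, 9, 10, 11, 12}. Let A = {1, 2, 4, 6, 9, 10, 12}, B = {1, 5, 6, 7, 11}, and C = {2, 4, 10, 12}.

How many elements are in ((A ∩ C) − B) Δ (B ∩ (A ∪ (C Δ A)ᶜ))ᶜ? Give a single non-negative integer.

3

A ∩ C = {2, 4, 10, 12}
(A ∩ C) − B = {2, 4, 10, 12}
C Δ A = {1, 6, 9}
(C Δ A)ᶜ = {2, 3, 4, 5, 7, 8, 10, 11, 12}
A ∪ (C Δ A)ᶜ = {1, 2, 3, 4, 5, 6, 7, 8, 9, 10, 11, 12}
B ∩ (A ∪ (C Δ A)ᶜ) = {1, 5, 6, 7, 11}
(B ∩ (A ∪ (C Δ A)ᶜ))ᶜ = {2, 3, 4, 8, 9, 10, 12}
((A ∩ C) − B) Δ (B ∩ (A ∪ (C Δ A)ᶜ))ᶜ = {3, 8, 9}
|((A ∩ C) − B) Δ (B ∩ (A ∪ (C Δ A)ᶜ))ᶜ| = 3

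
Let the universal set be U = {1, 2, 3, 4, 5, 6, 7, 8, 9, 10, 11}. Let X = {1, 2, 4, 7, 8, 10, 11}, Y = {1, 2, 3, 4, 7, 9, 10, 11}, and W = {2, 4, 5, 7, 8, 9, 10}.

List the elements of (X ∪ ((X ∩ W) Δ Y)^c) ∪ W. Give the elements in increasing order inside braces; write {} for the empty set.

X ∩ W = {2, 4, 7, 8, 10}
(X ∩ W) Δ Y = {1, 3, 8, 9, 11}
((X ∩ W) Δ Y)^c = {2, 4, 5, 6, 7, 10}
X ∪ ((X ∩ W) Δ Y)^c = {1, 2, 4, 5, 6, 7, 8, 10, 11}
(X ∪ ((X ∩ W) Δ Y)^c) ∪ W = {1, 2, 4, 5, 6, 7, 8, 9, 10, 11}

{1, 2, 4, 5, 6, 7, 8, 9, 10, 11}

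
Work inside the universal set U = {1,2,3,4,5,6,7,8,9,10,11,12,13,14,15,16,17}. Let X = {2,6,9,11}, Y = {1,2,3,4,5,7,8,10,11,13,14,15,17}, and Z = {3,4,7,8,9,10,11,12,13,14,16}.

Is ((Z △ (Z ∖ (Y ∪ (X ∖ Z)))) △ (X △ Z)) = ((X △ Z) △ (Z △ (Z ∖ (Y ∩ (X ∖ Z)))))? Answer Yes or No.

X ∖ Z = {2,6}
Y ∪ (X ∖ Z) = {1,2,3,4,5,6,7,8,10,11,13,14,15,17}
Z ∖ (Y ∪ (X ∖ Z)) = {9,12,16}
Z △ (Z ∖ (Y ∪ (X ∖ Z))) = {3,4,7,8,10,11,13,14}
X △ Z = {2,3,4,6,7,8,10,12,13,14,16}
(Z △ (Z ∖ (Y ∪ (X ∖ Z)))) △ (X △ Z) = {2,6,11,12,16}
Y ∩ (X ∖ Z) = {2}
Z ∖ (Y ∩ (X ∖ Z)) = {3,4,7,8,9,10,11,12,13,14,16}
Z △ (Z ∖ (Y ∩ (X ∖ Z))) = {}
(X △ Z) △ (Z △ (Z ∖ (Y ∩ (X ∖ Z)))) = {2,3,4,6,7,8,10,12,13,14,16}
3 ∈ (X △ Z) △ (Z △ (Z ∖ (Y ∩ (X ∖ Z)))) but 3 ∉ (Z △ (Z ∖ (Y ∪ (X ∖ Z)))) △ (X △ Z), so they differ.

No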